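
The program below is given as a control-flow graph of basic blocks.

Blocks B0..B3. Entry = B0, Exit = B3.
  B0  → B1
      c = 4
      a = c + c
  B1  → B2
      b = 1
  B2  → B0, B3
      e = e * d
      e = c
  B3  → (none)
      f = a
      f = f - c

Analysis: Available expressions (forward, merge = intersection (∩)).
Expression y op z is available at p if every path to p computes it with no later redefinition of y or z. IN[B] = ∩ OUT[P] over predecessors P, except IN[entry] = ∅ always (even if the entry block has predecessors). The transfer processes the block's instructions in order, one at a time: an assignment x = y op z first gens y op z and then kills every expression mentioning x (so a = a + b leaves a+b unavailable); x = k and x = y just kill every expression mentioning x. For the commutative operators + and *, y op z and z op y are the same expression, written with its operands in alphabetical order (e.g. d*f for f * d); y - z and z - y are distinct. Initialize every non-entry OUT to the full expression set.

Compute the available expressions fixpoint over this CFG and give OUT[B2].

Converged values:
  B0:   IN={}   OUT={c+c}
  B1:   IN={c+c}   OUT={c+c}
  B2:   IN={c+c}   OUT={c+c}
  B3:   IN={c+c}   OUT={c+c}

Merge at B2: IN[B2] = OUT[B1] = {c+c}
Applying B2's transfer function to that IN value gives OUT[B2] (row B2 above).

Answer: {c+c}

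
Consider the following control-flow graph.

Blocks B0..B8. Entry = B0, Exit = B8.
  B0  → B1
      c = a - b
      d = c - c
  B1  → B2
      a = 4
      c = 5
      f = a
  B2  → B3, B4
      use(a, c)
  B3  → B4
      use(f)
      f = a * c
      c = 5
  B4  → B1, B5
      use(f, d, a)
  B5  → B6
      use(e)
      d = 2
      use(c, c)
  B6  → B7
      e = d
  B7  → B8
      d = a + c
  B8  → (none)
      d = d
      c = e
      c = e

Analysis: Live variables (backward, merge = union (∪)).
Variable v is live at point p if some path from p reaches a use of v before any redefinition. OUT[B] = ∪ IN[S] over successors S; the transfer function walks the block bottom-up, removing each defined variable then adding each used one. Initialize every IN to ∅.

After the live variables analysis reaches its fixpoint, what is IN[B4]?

Converged values:
  B0:   IN={a, b, e}   OUT={d, e}
  B1:   IN={d, e}   OUT={a, c, d, e, f}
  B2:   IN={a, c, d, e, f}   OUT={a, c, d, e, f}
  B3:   IN={a, c, d, e, f}   OUT={a, c, d, e, f}
  B4:   IN={a, c, d, e, f}   OUT={a, c, d, e}
  B5:   IN={a, c, e}   OUT={a, c, d}
  B6:   IN={a, c, d}   OUT={a, c, e}
  B7:   IN={a, c, e}   OUT={d, e}
  B8:   IN={d, e}   OUT={}

Merge at B4: OUT[B4] = IN[B1] ⊔ IN[B5] = {a, c, d, e}
Applying B4's transfer function to that OUT value gives IN[B4] (row B4 above).

Answer: {a, c, d, e, f}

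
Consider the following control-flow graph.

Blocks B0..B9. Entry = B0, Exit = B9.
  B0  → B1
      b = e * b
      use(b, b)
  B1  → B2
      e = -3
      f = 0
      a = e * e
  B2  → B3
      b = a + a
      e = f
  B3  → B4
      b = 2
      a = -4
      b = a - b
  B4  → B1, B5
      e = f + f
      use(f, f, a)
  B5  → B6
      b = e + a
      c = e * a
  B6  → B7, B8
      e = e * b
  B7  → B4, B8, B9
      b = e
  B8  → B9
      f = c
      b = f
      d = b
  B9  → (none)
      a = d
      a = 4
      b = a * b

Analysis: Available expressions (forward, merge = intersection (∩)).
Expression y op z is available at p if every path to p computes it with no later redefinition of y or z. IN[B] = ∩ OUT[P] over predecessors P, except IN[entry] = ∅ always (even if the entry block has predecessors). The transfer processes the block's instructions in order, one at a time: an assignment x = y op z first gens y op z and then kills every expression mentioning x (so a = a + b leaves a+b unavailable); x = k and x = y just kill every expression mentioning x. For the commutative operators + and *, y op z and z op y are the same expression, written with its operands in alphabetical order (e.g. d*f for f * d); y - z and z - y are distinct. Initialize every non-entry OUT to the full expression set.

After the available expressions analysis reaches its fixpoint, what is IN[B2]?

Answer: {e*e}

Working:
Per-block solution:
  B0:   IN={}   OUT={}
  B1:   IN={}   OUT={e*e}
  B2:   IN={e*e}   OUT={a+a}
  B3:   IN={a+a}   OUT={}
  B4:   IN={}   OUT={f+f}
  B5:   IN={f+f}   OUT={a*e, a+e, f+f}
  B6:   IN={a*e, a+e, f+f}   OUT={f+f}
  B7:   IN={f+f}   OUT={f+f}
  B8:   IN={f+f}   OUT={}
  B9:   IN={}   OUT={}

Merge at B2: IN[B2] = OUT[B1] = {e*e}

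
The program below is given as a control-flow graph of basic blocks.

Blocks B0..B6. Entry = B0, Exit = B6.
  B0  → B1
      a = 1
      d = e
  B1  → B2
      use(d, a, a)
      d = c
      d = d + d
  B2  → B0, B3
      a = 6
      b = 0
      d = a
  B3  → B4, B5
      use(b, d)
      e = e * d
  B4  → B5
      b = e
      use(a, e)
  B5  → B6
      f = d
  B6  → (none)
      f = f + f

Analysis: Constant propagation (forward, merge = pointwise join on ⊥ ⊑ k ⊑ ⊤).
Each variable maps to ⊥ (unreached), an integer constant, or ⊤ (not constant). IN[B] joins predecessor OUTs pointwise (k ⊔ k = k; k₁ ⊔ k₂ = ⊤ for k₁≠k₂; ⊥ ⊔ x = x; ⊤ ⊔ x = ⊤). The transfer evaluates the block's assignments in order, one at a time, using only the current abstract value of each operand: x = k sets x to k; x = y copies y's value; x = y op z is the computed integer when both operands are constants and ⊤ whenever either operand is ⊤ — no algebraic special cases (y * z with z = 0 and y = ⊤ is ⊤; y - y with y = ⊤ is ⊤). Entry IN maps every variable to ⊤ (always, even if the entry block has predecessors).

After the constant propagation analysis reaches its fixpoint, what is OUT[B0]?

Fixpoint table:
  B0: | IN=(all ⊤) | OUT={a:1; rest ⊤}
  B1: | IN={a:1; rest ⊤} | OUT={a:1; rest ⊤}
  B2: | IN={a:1; rest ⊤} | OUT={a:6, b:0, d:6; rest ⊤}
  B3: | IN={a:6, b:0, d:6; rest ⊤} | OUT={a:6, b:0, d:6; rest ⊤}
  B4: | IN={a:6, b:0, d:6; rest ⊤} | OUT={a:6, d:6; rest ⊤}
  B5: | IN={a:6, d:6; rest ⊤} | OUT={a:6, d:6, f:6; rest ⊤}
  B6: | IN={a:6, d:6, f:6; rest ⊤} | OUT={a:6, d:6, f:12; rest ⊤}

Merge at B0 (entry node, so the boundary value (all ⊤) is joined with the incoming edge(s)): IN[B0] = (all ⊤) ⊔ OUT[B2] = {a: ⊤, b: ⊤, c: ⊤, d: ⊤, e: ⊤, f: ⊤}
Applying B0's transfer function to that IN value gives OUT[B0] (row B0 above).

Answer: {a: 1, b: ⊤, c: ⊤, d: ⊤, e: ⊤, f: ⊤}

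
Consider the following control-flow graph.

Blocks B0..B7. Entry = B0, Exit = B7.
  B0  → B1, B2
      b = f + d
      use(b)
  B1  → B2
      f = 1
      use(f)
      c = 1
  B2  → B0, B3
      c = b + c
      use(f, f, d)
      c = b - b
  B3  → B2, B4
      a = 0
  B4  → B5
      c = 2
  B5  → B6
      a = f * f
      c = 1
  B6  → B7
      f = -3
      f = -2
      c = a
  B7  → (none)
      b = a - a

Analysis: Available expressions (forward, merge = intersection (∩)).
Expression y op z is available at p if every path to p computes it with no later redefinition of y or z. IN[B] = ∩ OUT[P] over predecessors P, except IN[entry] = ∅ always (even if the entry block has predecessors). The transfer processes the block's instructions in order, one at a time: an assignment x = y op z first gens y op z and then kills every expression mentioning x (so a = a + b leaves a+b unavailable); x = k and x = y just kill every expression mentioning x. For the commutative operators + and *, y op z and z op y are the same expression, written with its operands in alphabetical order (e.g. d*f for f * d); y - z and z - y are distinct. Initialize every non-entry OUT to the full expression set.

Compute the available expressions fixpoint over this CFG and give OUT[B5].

Per-block solution:
  B0:  IN={}  OUT={d+f}
  B1:  IN={d+f}  OUT={}
  B2:  IN={}  OUT={b-b}
  B3:  IN={b-b}  OUT={b-b}
  B4:  IN={b-b}  OUT={b-b}
  B5:  IN={b-b}  OUT={b-b, f*f}
  B6:  IN={b-b, f*f}  OUT={b-b}
  B7:  IN={b-b}  OUT={a-a}

Merge at B5: IN[B5] = OUT[B4] = {b-b}
Applying B5's transfer function to that IN value gives OUT[B5] (row B5 above).

Answer: {b-b, f*f}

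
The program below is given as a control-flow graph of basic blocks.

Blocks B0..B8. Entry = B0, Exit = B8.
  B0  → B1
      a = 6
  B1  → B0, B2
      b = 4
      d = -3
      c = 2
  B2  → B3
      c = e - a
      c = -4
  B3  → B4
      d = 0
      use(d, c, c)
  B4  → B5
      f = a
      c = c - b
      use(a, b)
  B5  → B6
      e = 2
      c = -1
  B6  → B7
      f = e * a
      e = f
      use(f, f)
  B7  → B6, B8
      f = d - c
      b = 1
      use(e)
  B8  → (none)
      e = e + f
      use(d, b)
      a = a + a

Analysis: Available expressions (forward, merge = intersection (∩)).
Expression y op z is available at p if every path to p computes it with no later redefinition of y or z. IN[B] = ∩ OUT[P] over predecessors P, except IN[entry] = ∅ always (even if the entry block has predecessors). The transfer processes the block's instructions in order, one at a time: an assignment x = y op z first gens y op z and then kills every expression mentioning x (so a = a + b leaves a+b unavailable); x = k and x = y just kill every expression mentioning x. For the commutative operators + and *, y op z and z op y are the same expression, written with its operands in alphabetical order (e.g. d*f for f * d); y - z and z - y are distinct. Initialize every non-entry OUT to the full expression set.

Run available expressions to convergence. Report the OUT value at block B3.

Answer: {e-a}

Derivation:
Per-block solution:
  B0: | IN={} | OUT={}
  B1: | IN={} | OUT={}
  B2: | IN={} | OUT={e-a}
  B3: | IN={e-a} | OUT={e-a}
  B4: | IN={e-a} | OUT={e-a}
  B5: | IN={e-a} | OUT={}
  B6: | IN={} | OUT={}
  B7: | IN={} | OUT={d-c}
  B8: | IN={d-c} | OUT={d-c}

Merge at B3: IN[B3] = OUT[B2] = {e-a}
Applying B3's transfer function to that IN value gives OUT[B3] (row B3 above).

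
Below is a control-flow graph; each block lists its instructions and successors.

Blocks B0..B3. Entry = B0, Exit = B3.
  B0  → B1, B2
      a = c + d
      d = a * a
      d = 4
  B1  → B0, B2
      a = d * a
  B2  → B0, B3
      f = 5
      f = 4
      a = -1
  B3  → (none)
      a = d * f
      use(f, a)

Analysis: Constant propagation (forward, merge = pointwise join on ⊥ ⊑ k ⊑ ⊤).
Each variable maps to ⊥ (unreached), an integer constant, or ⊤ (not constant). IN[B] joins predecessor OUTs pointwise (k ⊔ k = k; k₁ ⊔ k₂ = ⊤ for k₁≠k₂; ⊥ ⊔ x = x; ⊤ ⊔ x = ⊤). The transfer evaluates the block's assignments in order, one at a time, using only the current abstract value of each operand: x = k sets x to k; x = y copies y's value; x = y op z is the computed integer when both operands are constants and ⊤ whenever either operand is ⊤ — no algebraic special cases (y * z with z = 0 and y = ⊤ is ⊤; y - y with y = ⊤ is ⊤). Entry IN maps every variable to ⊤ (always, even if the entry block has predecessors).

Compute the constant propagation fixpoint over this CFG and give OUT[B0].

Answer: {a: ⊤, b: ⊤, c: ⊤, d: 4, e: ⊤, f: ⊤}

Working:
Per-block solution:
  B0:  IN=(all ⊤)  OUT={d:4; rest ⊤}
  B1:  IN={d:4; rest ⊤}  OUT={d:4; rest ⊤}
  B2:  IN={d:4; rest ⊤}  OUT={a:-1, d:4, f:4; rest ⊤}
  B3:  IN={a:-1, d:4, f:4; rest ⊤}  OUT={a:16, d:4, f:4; rest ⊤}

Merge at B0 (entry node, so the boundary value (all ⊤) is joined with the incoming edge(s)): IN[B0] = (all ⊤) ⊔ OUT[B1] ⊔ OUT[B2] = {a: ⊤, b: ⊤, c: ⊤, d: ⊤, e: ⊤, f: ⊤}
Applying B0's transfer function to that IN value gives OUT[B0] (row B0 above).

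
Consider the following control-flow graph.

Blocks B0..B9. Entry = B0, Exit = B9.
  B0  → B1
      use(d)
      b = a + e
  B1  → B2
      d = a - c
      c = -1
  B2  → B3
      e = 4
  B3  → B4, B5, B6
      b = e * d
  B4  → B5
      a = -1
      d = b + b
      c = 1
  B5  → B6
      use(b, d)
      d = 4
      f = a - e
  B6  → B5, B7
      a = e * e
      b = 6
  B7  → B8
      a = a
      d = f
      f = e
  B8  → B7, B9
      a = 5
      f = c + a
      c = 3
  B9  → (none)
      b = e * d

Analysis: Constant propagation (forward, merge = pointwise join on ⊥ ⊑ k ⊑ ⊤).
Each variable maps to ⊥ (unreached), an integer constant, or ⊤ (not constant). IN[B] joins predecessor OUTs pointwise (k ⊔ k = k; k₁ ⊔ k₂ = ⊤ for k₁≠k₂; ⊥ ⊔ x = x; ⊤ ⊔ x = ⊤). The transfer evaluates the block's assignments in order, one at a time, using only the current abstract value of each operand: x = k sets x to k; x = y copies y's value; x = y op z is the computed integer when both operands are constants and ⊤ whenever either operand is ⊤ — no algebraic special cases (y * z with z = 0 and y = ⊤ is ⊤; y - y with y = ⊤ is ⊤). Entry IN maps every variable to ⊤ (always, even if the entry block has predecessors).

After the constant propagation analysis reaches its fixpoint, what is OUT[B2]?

Answer: {a: ⊤, b: ⊤, c: -1, d: ⊤, e: 4, f: ⊤}

Derivation:
Converged values:
  B0: | IN=(all ⊤) | OUT=(all ⊤)
  B1: | IN=(all ⊤) | OUT={c:-1; rest ⊤}
  B2: | IN={c:-1; rest ⊤} | OUT={c:-1, e:4; rest ⊤}
  B3: | IN={c:-1, e:4; rest ⊤} | OUT={c:-1, e:4; rest ⊤}
  B4: | IN={c:-1, e:4; rest ⊤} | OUT={a:-1, c:1, e:4; rest ⊤}
  B5: | IN={e:4; rest ⊤} | OUT={d:4, e:4; rest ⊤}
  B6: | IN={e:4; rest ⊤} | OUT={a:16, b:6, e:4; rest ⊤}
  B7: | IN={b:6, e:4; rest ⊤} | OUT={b:6, e:4, f:4; rest ⊤}
  B8: | IN={b:6, e:4, f:4; rest ⊤} | OUT={a:5, b:6, c:3, e:4; rest ⊤}
  B9: | IN={a:5, b:6, c:3, e:4; rest ⊤} | OUT={a:5, c:3, e:4; rest ⊤}

Merge at B2: IN[B2] = OUT[B1] = {a: ⊤, b: ⊤, c: -1, d: ⊤, e: ⊤, f: ⊤}
Applying B2's transfer function to that IN value gives OUT[B2] (row B2 above).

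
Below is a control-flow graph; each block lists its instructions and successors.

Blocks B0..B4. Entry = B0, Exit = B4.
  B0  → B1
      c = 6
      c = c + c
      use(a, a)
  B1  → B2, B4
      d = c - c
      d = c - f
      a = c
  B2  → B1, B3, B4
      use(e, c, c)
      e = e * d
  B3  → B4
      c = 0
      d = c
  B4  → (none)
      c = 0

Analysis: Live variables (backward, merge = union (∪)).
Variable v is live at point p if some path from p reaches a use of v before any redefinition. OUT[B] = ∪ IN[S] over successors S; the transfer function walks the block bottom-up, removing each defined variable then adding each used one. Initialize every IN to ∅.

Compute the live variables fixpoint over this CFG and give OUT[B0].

Answer: {c, e, f}

Derivation:
Converged values:
  B0: | IN={a, e, f} | OUT={c, e, f}
  B1: | IN={c, e, f} | OUT={c, d, e, f}
  B2: | IN={c, d, e, f} | OUT={c, e, f}
  B3: | IN={} | OUT={}
  B4: | IN={} | OUT={}

Merge at B0: OUT[B0] = IN[B1] = {c, e, f}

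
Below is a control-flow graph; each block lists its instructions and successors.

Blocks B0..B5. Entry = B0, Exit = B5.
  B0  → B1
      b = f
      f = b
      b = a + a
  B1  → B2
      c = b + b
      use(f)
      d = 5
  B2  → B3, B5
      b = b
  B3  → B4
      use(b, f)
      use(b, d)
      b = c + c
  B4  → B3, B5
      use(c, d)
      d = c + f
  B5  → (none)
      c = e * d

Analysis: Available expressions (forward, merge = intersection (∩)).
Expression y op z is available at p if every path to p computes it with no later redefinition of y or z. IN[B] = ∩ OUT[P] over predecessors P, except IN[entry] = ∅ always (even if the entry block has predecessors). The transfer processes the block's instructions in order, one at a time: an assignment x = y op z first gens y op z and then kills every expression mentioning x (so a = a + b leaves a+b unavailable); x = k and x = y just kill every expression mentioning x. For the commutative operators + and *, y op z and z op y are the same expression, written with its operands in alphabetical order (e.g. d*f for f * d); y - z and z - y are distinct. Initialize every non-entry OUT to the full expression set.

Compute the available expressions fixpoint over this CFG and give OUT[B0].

Converged values:
  B0:   IN={}   OUT={a+a}
  B1:   IN={a+a}   OUT={a+a, b+b}
  B2:   IN={a+a, b+b}   OUT={a+a}
  B3:   IN={a+a}   OUT={a+a, c+c}
  B4:   IN={a+a, c+c}   OUT={a+a, c+c, c+f}
  B5:   IN={a+a}   OUT={a+a, d*e}

B0 is the boundary node: IN[B0] = {}
Applying B0's transfer function to that IN value gives OUT[B0] (row B0 above).

Answer: {a+a}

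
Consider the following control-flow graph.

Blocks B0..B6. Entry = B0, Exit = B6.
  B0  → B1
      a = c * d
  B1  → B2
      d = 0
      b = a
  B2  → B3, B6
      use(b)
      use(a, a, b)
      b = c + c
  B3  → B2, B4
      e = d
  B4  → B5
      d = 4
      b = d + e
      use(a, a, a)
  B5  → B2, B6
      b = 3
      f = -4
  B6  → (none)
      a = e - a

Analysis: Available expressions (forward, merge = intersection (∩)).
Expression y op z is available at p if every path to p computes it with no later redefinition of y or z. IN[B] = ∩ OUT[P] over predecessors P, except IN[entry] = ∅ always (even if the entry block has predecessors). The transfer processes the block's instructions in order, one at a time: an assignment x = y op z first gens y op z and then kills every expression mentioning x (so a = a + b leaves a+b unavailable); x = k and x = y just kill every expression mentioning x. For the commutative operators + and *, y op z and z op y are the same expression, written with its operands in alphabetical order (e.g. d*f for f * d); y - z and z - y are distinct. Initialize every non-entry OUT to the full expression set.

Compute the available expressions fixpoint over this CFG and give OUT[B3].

Answer: {c+c}

Derivation:
Fixpoint table:
  B0:  IN={}  OUT={c*d}
  B1:  IN={c*d}  OUT={}
  B2:  IN={}  OUT={c+c}
  B3:  IN={c+c}  OUT={c+c}
  B4:  IN={c+c}  OUT={c+c, d+e}
  B5:  IN={c+c, d+e}  OUT={c+c, d+e}
  B6:  IN={c+c}  OUT={c+c}

Merge at B3: IN[B3] = OUT[B2] = {c+c}
Applying B3's transfer function to that IN value gives OUT[B3] (row B3 above).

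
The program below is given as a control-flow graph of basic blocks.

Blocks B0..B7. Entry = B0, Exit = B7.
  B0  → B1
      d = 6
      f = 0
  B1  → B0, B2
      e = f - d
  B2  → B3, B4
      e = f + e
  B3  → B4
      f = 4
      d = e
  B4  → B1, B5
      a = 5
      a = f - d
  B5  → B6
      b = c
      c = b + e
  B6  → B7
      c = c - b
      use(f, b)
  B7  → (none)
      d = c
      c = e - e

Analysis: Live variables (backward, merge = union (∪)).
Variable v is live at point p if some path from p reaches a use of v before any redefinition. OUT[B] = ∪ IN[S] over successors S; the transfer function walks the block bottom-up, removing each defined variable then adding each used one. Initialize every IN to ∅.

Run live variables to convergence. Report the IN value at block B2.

Converged values:
  B0:   IN={c}   OUT={c, d, f}
  B1:   IN={c, d, f}   OUT={c, d, e, f}
  B2:   IN={c, d, e, f}   OUT={c, d, e, f}
  B3:   IN={c, e}   OUT={c, d, e, f}
  B4:   IN={c, d, e, f}   OUT={c, d, e, f}
  B5:   IN={c, e, f}   OUT={b, c, e, f}
  B6:   IN={b, c, e, f}   OUT={c, e}
  B7:   IN={c, e}   OUT={}

Merge at B2: OUT[B2] = IN[B3] ⊔ IN[B4] = {c, d, e, f}
Applying B2's transfer function to that OUT value gives IN[B2] (row B2 above).

Answer: {c, d, e, f}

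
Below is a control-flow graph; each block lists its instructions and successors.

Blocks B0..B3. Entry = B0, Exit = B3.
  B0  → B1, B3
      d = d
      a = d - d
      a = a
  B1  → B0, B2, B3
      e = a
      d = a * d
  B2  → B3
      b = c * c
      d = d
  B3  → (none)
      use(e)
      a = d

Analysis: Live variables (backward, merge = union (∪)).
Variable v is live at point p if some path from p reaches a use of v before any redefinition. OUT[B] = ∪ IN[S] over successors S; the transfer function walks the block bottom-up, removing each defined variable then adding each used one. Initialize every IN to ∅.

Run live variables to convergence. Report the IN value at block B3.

Answer: {d, e}

Trace:
Converged values:
  B0:   IN={c, d, e}   OUT={a, c, d, e}
  B1:   IN={a, c, d}   OUT={c, d, e}
  B2:   IN={c, d, e}   OUT={d, e}
  B3:   IN={d, e}   OUT={}

B3 is the boundary node: OUT[B3] = {}
Applying B3's transfer function to that OUT value gives IN[B3] (row B3 above).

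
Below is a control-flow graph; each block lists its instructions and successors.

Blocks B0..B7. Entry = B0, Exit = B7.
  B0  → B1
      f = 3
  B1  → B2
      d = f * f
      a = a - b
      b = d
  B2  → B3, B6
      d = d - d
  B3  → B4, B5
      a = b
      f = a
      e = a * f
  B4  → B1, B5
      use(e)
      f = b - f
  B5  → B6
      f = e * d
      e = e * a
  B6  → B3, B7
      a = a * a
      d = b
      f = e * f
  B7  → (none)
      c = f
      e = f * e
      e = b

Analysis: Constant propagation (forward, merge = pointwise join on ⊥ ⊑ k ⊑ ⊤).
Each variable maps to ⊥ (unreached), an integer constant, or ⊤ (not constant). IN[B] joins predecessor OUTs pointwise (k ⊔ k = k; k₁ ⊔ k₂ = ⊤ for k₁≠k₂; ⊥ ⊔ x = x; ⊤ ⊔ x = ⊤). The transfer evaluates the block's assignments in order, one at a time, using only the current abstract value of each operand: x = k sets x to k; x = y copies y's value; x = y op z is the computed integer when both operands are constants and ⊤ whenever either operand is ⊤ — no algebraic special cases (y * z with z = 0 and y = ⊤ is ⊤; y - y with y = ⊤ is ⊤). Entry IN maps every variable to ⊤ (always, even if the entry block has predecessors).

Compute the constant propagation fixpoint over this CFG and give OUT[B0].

Answer: {a: ⊤, b: ⊤, c: ⊤, d: ⊤, e: ⊤, f: 3}

Derivation:
Per-block solution:
  B0: | IN=(all ⊤) | OUT={f:3; rest ⊤}
  B1: | IN=(all ⊤) | OUT=(all ⊤)
  B2: | IN=(all ⊤) | OUT=(all ⊤)
  B3: | IN=(all ⊤) | OUT=(all ⊤)
  B4: | IN=(all ⊤) | OUT=(all ⊤)
  B5: | IN=(all ⊤) | OUT=(all ⊤)
  B6: | IN=(all ⊤) | OUT=(all ⊤)
  B7: | IN=(all ⊤) | OUT=(all ⊤)

B0 is the boundary node: IN[B0] = {a: ⊤, b: ⊤, c: ⊤, d: ⊤, e: ⊤, f: ⊤}
Applying B0's transfer function to that IN value gives OUT[B0] (row B0 above).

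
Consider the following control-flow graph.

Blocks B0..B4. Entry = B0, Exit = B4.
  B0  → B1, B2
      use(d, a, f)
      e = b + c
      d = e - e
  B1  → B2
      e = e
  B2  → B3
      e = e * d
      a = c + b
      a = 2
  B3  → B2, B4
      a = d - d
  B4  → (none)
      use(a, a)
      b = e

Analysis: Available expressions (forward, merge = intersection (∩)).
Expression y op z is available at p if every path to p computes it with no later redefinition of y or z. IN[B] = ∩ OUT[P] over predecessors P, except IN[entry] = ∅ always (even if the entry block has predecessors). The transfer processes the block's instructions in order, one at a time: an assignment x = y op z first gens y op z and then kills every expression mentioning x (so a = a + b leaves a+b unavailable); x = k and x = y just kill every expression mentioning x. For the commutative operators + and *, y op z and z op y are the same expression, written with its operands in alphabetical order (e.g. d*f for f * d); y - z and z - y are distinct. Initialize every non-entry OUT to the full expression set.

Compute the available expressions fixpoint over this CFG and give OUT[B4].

Per-block solution:
  B0:   IN={}   OUT={b+c, e-e}
  B1:   IN={b+c, e-e}   OUT={b+c}
  B2:   IN={b+c}   OUT={b+c}
  B3:   IN={b+c}   OUT={b+c, d-d}
  B4:   IN={b+c, d-d}   OUT={d-d}

Merge at B4: IN[B4] = OUT[B3] = {b+c, d-d}
Applying B4's transfer function to that IN value gives OUT[B4] (row B4 above).

Answer: {d-d}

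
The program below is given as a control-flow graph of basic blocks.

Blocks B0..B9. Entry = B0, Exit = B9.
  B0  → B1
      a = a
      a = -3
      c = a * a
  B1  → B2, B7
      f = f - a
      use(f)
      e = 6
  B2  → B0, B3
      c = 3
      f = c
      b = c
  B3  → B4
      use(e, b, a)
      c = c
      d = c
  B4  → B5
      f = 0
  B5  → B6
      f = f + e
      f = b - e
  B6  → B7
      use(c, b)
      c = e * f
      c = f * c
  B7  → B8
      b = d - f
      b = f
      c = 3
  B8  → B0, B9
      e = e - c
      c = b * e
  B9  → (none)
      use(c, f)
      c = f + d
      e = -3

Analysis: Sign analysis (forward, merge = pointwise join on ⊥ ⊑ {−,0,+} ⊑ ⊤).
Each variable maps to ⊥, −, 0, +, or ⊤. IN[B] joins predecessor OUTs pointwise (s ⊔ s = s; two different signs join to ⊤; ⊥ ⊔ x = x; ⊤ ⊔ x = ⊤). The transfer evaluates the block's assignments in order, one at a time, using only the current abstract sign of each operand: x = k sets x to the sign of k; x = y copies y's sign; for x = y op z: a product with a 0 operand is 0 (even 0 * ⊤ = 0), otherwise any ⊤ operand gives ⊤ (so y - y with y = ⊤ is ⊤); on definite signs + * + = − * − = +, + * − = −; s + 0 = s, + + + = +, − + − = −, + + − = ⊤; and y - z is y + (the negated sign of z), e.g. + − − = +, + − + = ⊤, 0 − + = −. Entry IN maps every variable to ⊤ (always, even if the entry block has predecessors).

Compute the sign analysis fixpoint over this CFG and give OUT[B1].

Converged values:
  B0:   IN=(all ⊤)   OUT={a:-, c:+; rest ⊤}
  B1:   IN={a:-, c:+; rest ⊤}   OUT={a:-, c:+, e:+; rest ⊤}
  B2:   IN={a:-, c:+, e:+; rest ⊤}   OUT={a:-, b:+, c:+, e:+, f:+; rest ⊤}
  B3:   IN={a:-, b:+, c:+, e:+, f:+; rest ⊤}   OUT={a:-, b:+, c:+, d:+, e:+, f:+; rest ⊤}
  B4:   IN={a:-, b:+, c:+, d:+, e:+, f:+; rest ⊤}   OUT={a:-, b:+, c:+, d:+, e:+, f:0; rest ⊤}
  B5:   IN={a:-, b:+, c:+, d:+, e:+, f:0; rest ⊤}   OUT={a:-, b:+, c:+, d:+, e:+; rest ⊤}
  B6:   IN={a:-, b:+, c:+, d:+, e:+; rest ⊤}   OUT={a:-, b:+, d:+, e:+; rest ⊤}
  B7:   IN={a:-, e:+; rest ⊤}   OUT={a:-, c:+, e:+; rest ⊤}
  B8:   IN={a:-, c:+, e:+; rest ⊤}   OUT={a:-; rest ⊤}
  B9:   IN={a:-; rest ⊤}   OUT={a:-, e:-; rest ⊤}

Merge at B1: IN[B1] = OUT[B0] = {a: -, b: ⊤, c: +, d: ⊤, e: ⊤, f: ⊤}
Applying B1's transfer function to that IN value gives OUT[B1] (row B1 above).

Answer: {a: -, b: ⊤, c: +, d: ⊤, e: +, f: ⊤}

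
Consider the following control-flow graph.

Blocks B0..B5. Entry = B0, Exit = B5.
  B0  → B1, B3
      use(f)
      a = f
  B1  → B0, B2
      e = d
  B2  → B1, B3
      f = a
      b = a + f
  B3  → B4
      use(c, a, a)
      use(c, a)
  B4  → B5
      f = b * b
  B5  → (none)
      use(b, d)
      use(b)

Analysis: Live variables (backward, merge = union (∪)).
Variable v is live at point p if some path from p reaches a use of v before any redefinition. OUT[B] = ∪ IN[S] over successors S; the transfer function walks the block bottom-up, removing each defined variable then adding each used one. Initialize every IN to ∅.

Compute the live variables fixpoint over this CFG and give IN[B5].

Per-block solution:
  B0:  IN={b, c, d, f}  OUT={a, b, c, d, f}
  B1:  IN={a, b, c, d, f}  OUT={a, b, c, d, f}
  B2:  IN={a, c, d}  OUT={a, b, c, d, f}
  B3:  IN={a, b, c, d}  OUT={b, d}
  B4:  IN={b, d}  OUT={b, d}
  B5:  IN={b, d}  OUT={}

B5 is the boundary node: OUT[B5] = {}
Applying B5's transfer function to that OUT value gives IN[B5] (row B5 above).

Answer: {b, d}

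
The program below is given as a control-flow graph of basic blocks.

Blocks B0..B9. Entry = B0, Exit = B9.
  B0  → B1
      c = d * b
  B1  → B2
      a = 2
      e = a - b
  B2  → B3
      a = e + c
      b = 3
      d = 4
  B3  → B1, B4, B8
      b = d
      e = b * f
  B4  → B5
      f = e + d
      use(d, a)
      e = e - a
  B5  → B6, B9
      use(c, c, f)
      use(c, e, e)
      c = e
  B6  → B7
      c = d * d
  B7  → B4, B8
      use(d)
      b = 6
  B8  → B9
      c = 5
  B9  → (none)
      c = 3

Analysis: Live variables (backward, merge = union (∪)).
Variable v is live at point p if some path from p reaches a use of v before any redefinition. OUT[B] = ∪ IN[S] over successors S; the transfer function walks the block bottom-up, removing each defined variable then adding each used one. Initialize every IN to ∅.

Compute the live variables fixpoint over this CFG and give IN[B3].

Answer: {a, c, d, f}

Trace:
Converged values:
  B0:   IN={b, d, f}   OUT={b, c, f}
  B1:   IN={b, c, f}   OUT={c, e, f}
  B2:   IN={c, e, f}   OUT={a, c, d, f}
  B3:   IN={a, c, d, f}   OUT={a, b, c, d, e, f}
  B4:   IN={a, c, d, e}   OUT={a, c, d, e, f}
  B5:   IN={a, c, d, e, f}   OUT={a, d, e}
  B6:   IN={a, d, e}   OUT={a, c, d, e}
  B7:   IN={a, c, d, e}   OUT={a, c, d, e}
  B8:   IN={}   OUT={}
  B9:   IN={}   OUT={}

Merge at B3: OUT[B3] = IN[B1] ⊔ IN[B4] ⊔ IN[B8] = {a, b, c, d, e, f}
Applying B3's transfer function to that OUT value gives IN[B3] (row B3 above).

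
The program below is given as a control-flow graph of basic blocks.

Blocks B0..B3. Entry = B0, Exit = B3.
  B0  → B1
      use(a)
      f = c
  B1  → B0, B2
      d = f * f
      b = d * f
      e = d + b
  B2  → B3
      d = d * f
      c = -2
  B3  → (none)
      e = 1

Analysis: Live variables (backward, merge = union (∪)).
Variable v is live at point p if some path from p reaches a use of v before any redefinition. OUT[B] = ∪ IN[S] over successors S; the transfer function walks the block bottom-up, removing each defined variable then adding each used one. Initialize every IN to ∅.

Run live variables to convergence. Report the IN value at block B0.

Answer: {a, c}

Trace:
Per-block solution:
  B0:  IN={a, c}  OUT={a, c, f}
  B1:  IN={a, c, f}  OUT={a, c, d, f}
  B2:  IN={d, f}  OUT={}
  B3:  IN={}  OUT={}

Merge at B0: OUT[B0] = IN[B1] = {a, c, f}
Applying B0's transfer function to that OUT value gives IN[B0] (row B0 above).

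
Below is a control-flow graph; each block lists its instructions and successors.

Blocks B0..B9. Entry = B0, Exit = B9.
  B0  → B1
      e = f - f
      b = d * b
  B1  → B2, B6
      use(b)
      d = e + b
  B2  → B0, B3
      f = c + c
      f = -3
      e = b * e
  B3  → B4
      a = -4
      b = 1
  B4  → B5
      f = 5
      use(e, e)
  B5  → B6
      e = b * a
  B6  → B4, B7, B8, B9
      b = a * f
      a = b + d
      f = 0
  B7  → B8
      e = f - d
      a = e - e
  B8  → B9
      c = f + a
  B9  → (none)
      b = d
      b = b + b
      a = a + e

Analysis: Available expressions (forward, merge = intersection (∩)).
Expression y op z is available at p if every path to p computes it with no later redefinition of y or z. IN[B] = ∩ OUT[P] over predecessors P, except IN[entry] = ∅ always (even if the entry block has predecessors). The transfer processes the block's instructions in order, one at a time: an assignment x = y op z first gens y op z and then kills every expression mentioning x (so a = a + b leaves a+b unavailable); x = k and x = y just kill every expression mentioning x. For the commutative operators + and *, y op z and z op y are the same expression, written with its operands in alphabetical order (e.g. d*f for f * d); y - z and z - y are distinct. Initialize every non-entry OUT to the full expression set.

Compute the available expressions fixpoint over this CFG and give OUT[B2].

Converged values:
  B0: | IN={} | OUT={f-f}
  B1: | IN={f-f} | OUT={b+e, f-f}
  B2: | IN={b+e, f-f} | OUT={c+c}
  B3: | IN={c+c} | OUT={c+c}
  B4: | IN={} | OUT={}
  B5: | IN={} | OUT={a*b}
  B6: | IN={} | OUT={b+d}
  B7: | IN={b+d} | OUT={b+d, e-e, f-d}
  B8: | IN={b+d} | OUT={a+f, b+d}
  B9: | IN={b+d} | OUT={}

Merge at B2: IN[B2] = OUT[B1] = {b+e, f-f}
Applying B2's transfer function to that IN value gives OUT[B2] (row B2 above).

Answer: {c+c}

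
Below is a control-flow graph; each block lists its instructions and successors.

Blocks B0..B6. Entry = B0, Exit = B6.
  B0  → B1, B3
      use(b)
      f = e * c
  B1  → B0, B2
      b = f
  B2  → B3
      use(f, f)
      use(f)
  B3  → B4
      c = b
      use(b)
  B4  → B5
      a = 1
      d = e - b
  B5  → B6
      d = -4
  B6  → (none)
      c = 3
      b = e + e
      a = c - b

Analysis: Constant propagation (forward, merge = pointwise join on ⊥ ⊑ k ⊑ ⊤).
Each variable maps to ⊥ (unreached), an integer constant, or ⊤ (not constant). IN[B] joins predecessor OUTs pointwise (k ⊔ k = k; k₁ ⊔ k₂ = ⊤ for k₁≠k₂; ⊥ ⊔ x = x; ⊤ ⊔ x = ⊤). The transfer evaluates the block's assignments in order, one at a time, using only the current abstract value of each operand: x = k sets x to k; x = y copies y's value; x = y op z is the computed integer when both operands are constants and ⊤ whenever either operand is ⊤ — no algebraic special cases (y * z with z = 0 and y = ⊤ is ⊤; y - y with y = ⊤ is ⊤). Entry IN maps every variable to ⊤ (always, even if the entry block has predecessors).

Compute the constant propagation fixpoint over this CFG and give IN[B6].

Per-block solution:
  B0: | IN=(all ⊤) | OUT=(all ⊤)
  B1: | IN=(all ⊤) | OUT=(all ⊤)
  B2: | IN=(all ⊤) | OUT=(all ⊤)
  B3: | IN=(all ⊤) | OUT=(all ⊤)
  B4: | IN=(all ⊤) | OUT={a:1; rest ⊤}
  B5: | IN={a:1; rest ⊤} | OUT={a:1, d:-4; rest ⊤}
  B6: | IN={a:1, d:-4; rest ⊤} | OUT={c:3, d:-4; rest ⊤}

Merge at B6: IN[B6] = OUT[B5] = {a: 1, b: ⊤, c: ⊤, d: -4, e: ⊤, f: ⊤}

Answer: {a: 1, b: ⊤, c: ⊤, d: -4, e: ⊤, f: ⊤}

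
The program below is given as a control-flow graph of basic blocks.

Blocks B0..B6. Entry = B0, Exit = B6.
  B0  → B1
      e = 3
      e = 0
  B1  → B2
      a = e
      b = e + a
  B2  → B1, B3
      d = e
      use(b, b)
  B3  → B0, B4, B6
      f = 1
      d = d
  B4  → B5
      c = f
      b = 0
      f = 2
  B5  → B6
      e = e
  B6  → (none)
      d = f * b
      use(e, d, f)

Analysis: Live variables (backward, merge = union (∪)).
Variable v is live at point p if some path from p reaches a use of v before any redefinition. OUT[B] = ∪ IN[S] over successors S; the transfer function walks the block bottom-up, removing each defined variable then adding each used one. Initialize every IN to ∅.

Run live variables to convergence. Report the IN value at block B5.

Answer: {b, e, f}

Working:
Per-block solution:
  B0:   IN={}   OUT={e}
  B1:   IN={e}   OUT={b, e}
  B2:   IN={b, e}   OUT={b, d, e}
  B3:   IN={b, d, e}   OUT={b, e, f}
  B4:   IN={e, f}   OUT={b, e, f}
  B5:   IN={b, e, f}   OUT={b, e, f}
  B6:   IN={b, e, f}   OUT={}

Merge at B5: OUT[B5] = IN[B6] = {b, e, f}
Applying B5's transfer function to that OUT value gives IN[B5] (row B5 above).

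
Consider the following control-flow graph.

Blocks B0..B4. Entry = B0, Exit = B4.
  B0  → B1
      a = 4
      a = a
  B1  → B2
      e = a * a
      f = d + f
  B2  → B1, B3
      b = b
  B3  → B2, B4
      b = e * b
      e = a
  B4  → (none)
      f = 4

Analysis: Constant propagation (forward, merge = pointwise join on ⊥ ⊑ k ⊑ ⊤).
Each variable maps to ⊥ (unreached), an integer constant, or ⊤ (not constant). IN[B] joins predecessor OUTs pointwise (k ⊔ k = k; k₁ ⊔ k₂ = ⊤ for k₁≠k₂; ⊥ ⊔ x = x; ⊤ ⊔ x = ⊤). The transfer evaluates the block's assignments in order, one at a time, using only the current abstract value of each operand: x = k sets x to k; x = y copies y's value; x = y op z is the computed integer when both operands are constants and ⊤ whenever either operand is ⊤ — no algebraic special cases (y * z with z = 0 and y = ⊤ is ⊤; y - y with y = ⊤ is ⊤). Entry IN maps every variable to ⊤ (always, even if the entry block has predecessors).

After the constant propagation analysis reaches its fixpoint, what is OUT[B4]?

Fixpoint table:
  B0:  IN=(all ⊤)  OUT={a:4; rest ⊤}
  B1:  IN={a:4; rest ⊤}  OUT={a:4, e:16; rest ⊤}
  B2:  IN={a:4; rest ⊤}  OUT={a:4; rest ⊤}
  B3:  IN={a:4; rest ⊤}  OUT={a:4, e:4; rest ⊤}
  B4:  IN={a:4, e:4; rest ⊤}  OUT={a:4, e:4, f:4; rest ⊤}

Merge at B4: IN[B4] = OUT[B3] = {a: 4, b: ⊤, c: ⊤, d: ⊤, e: 4, f: ⊤}
Applying B4's transfer function to that IN value gives OUT[B4] (row B4 above).

Answer: {a: 4, b: ⊤, c: ⊤, d: ⊤, e: 4, f: 4}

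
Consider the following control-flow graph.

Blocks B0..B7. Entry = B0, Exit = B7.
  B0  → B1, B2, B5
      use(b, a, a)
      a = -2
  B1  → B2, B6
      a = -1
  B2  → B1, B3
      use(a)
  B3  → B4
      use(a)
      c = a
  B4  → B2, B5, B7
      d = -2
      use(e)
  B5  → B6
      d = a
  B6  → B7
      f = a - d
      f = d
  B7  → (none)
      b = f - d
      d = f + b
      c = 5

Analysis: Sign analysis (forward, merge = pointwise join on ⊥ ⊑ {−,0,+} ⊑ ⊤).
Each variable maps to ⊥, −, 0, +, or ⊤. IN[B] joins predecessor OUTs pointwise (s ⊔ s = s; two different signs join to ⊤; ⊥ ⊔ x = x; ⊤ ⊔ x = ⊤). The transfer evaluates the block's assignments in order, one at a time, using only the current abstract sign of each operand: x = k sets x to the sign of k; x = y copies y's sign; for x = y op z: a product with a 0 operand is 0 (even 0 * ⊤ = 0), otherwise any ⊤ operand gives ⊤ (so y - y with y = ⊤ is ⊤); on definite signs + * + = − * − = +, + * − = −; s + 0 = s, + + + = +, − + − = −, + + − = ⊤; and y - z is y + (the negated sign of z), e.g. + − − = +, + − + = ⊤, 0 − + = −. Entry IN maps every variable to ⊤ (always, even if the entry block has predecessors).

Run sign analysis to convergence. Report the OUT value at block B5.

Per-block solution:
  B0: | IN=(all ⊤) | OUT={a:-; rest ⊤}
  B1: | IN={a:-; rest ⊤} | OUT={a:-; rest ⊤}
  B2: | IN={a:-; rest ⊤} | OUT={a:-; rest ⊤}
  B3: | IN={a:-; rest ⊤} | OUT={a:-, c:-; rest ⊤}
  B4: | IN={a:-, c:-; rest ⊤} | OUT={a:-, c:-, d:-; rest ⊤}
  B5: | IN={a:-; rest ⊤} | OUT={a:-, d:-; rest ⊤}
  B6: | IN={a:-; rest ⊤} | OUT={a:-; rest ⊤}
  B7: | IN={a:-; rest ⊤} | OUT={a:-, c:+; rest ⊤}

Merge at B5: IN[B5] = OUT[B0] ⊔ OUT[B4] = {a: -, b: ⊤, c: ⊤, d: ⊤, e: ⊤, f: ⊤}
Applying B5's transfer function to that IN value gives OUT[B5] (row B5 above).

Answer: {a: -, b: ⊤, c: ⊤, d: -, e: ⊤, f: ⊤}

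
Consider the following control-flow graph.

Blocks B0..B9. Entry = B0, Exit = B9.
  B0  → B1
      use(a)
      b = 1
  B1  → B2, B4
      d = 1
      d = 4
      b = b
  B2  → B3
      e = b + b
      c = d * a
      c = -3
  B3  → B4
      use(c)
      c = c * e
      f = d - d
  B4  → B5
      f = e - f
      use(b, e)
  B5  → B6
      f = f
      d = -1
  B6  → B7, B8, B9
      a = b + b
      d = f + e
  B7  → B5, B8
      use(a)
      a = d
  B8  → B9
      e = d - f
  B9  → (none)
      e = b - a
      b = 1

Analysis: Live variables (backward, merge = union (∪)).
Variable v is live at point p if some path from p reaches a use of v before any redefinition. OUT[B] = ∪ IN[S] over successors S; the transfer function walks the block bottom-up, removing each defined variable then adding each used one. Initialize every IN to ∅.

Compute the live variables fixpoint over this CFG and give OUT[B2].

Answer: {b, c, d, e}

Trace:
Per-block solution:
  B0:   IN={a, e, f}   OUT={a, b, e, f}
  B1:   IN={a, b, e, f}   OUT={a, b, d, e, f}
  B2:   IN={a, b, d}   OUT={b, c, d, e}
  B3:   IN={b, c, d, e}   OUT={b, e, f}
  B4:   IN={b, e, f}   OUT={b, e, f}
  B5:   IN={b, e, f}   OUT={b, e, f}
  B6:   IN={b, e, f}   OUT={a, b, d, e, f}
  B7:   IN={a, b, d, e, f}   OUT={a, b, d, e, f}
  B8:   IN={a, b, d, f}   OUT={a, b}
  B9:   IN={a, b}   OUT={}

Merge at B2: OUT[B2] = IN[B3] = {b, c, d, e}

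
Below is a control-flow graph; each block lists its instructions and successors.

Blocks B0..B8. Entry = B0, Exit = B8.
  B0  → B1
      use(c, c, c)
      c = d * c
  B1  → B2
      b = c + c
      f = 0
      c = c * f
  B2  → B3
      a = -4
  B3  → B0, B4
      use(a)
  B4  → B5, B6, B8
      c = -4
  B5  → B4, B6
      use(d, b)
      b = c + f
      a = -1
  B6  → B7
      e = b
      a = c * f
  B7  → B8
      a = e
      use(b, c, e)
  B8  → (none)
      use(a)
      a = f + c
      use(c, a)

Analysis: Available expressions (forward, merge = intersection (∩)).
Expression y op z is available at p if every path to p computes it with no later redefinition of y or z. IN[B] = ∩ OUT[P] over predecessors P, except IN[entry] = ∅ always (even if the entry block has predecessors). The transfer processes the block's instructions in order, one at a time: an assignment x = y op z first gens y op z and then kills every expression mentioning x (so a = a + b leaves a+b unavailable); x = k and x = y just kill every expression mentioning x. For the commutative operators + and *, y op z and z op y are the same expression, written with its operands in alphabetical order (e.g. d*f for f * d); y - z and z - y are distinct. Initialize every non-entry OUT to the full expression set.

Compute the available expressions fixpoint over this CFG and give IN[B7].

Answer: {c*f}

Derivation:
Per-block solution:
  B0: | IN={} | OUT={}
  B1: | IN={} | OUT={}
  B2: | IN={} | OUT={}
  B3: | IN={} | OUT={}
  B4: | IN={} | OUT={}
  B5: | IN={} | OUT={c+f}
  B6: | IN={} | OUT={c*f}
  B7: | IN={c*f} | OUT={c*f}
  B8: | IN={} | OUT={c+f}

Merge at B7: IN[B7] = OUT[B6] = {c*f}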